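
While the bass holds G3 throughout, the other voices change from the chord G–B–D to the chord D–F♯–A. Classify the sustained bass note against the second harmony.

Pedal tone (pedal point).

The harmony at that moment is D major triad (D, F♯, A); G3 is not a chord tone.
It is held over (the same pitch as the preceding G3) and then sustained as the same pitch into the next harmony.
Sustained through a change of harmony — a pedal tone.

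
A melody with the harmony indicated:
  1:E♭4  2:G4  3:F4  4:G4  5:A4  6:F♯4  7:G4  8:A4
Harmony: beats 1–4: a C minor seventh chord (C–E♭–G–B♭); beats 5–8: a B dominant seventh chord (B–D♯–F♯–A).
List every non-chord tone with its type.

The harmony at that moment is C minor seventh chord (C, E♭, G, B♭); F4 is not a chord tone.
It is approached by step down from G4 and left by step up to G4.
Step away and step back to the same note — a neighbor tone (lower neighbor).
The harmony at that moment is B dominant seventh chord (B, D♯, F♯, A); G4 is not a chord tone.
It is approached by step up from F♯4 and left by step up to A4.
Step in, step out in the same direction — a passing tone.

F4 (beat 3) — neighbor tone; G4 (beat 7) — passing tone.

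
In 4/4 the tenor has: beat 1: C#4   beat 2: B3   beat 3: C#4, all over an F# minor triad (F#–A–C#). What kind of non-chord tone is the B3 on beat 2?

Lower neighbor tone.

The harmony at that moment is F# minor triad (F#, A, C#); B3 is not a chord tone.
It is approached by step down from C#4 and left by step up to C#4.
Step away and step back to the same note — a neighbor tone (lower neighbor).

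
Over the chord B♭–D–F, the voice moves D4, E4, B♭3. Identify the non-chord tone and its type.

E4 is an escape tone.

The harmony at that moment is B♭ major triad (B♭, D, F); E4 is not a chord tone.
It is approached by step up from D4 and left by leap down to B♭3.
Step in, leap out — an escape tone.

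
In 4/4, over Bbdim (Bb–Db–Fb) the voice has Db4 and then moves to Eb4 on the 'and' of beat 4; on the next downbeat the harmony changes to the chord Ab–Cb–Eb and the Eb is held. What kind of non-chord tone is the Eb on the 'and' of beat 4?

Anticipation.

The harmony at that moment is Bb diminished triad (Bb, Db, Fb); Eb4 is not a chord tone.
It is approached by step up from Db4 and then sustained as the same pitch into the next harmony.
Arriving early and becoming a chord tone when the harmony changes — an anticipation.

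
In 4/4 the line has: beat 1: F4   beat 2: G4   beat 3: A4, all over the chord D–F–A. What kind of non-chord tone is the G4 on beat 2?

Passing tone.

The harmony at that moment is D minor triad (D, F, A); G4 is not a chord tone.
It is approached by step up from F4 and left by step up to A4.
Step in, step out in the same direction — a passing tone.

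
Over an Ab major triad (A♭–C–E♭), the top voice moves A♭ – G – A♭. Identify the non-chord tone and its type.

G is a neighbor tone.

The harmony at that moment is A♭ major triad (A♭, C, E♭); G is not a chord tone.
It is approached by step down from A♭ and left by step up to A♭.
Step away and step back to the same note — a neighbor tone (lower neighbor).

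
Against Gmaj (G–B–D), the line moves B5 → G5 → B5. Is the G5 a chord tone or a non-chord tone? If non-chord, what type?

Chord tone (the root of G major triad).

G major triad contains G, B, D; G is the root, so it is a chord tone.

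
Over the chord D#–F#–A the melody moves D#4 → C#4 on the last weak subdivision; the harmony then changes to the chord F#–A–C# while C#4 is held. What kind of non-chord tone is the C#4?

The harmony at that moment is D# diminished triad (D#, F#, A); C#4 is not a chord tone.
It is approached by step down from D#4 and then sustained as the same pitch into the next harmony.
Arriving early and becoming a chord tone when the harmony changes — an anticipation.

C#4 is an anticipation.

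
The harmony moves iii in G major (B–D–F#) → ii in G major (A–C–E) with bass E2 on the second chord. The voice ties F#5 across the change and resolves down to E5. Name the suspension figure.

At the second chord the bass is E2. The suspended F#5 lies a ninth above the bass; after resolving down by step to E5, the interval above the bass becomes an octave.
Suspension figures are named by those two intervals: 9–8.

9–8 suspension.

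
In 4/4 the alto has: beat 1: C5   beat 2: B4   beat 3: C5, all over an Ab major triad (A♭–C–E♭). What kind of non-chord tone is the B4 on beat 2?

Lower neighbor tone.

The harmony at that moment is A♭ major triad (A♭, C, E♭); B4 is not a chord tone.
It is approached by step down from C5 and left by step up to C5.
Step away and step back to the same note — a neighbor tone (lower neighbor).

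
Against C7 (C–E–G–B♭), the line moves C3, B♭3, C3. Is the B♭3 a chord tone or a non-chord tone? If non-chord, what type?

C dominant seventh chord contains C, E, G, B♭; B♭ is the seventh, so it is a chord tone.

Chord tone (the seventh of C dominant seventh chord).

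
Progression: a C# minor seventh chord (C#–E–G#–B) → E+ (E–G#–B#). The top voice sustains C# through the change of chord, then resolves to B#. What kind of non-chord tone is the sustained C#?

The harmony at that moment is E augmented triad (E, G#, B#); C# is not a chord tone.
It is held over (the same pitch as the preceding C#) and left by step down to B#.
Held over from the previous chord and resolving down by step — a suspension.

C# is a suspension.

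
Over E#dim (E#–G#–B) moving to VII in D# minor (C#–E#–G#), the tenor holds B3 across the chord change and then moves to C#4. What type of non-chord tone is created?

B3 is a retardation.

The harmony at that moment is C# major triad (C#, E#, G#); B3 is not a chord tone.
It is held over (the same pitch as the preceding B3) and left by step up to C#4.
Held over from the previous chord and resolving up by step — a retardation.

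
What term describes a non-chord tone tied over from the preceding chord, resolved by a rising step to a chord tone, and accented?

Retardation.

Approach: by preparation — the pitch is first a chord tone, then held (tied or repeated) while the harmony changes under it. Departure: up by step. Metric position: strong.
A prepared dissonance that resolves upward by step — a retardation. (The same figure resolving downward would be a suspension.)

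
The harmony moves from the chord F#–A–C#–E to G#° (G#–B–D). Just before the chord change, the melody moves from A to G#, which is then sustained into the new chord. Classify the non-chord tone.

G# is an anticipation.

The harmony at that moment is F# minor seventh chord (F#, A, C#, E); G# is not a chord tone.
It is approached by step down from A and then sustained as the same pitch into the next harmony.
Arriving early and becoming a chord tone when the harmony changes — an anticipation.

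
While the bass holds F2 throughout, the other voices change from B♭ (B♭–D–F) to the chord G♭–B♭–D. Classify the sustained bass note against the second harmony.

Pedal tone (pedal point).

The harmony at that moment is G♭ augmented triad (G♭, B♭, D); F2 is not a chord tone.
It is held over (the same pitch as the preceding F2) and then sustained as the same pitch into the next harmony.
Sustained through a change of harmony — a pedal tone.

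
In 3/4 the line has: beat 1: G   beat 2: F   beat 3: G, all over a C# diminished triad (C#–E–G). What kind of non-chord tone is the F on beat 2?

The harmony at that moment is C# diminished triad (C#, E, G); F is not a chord tone.
It is approached by step down from G and left by step up to G.
Step away and step back to the same note — a neighbor tone (lower neighbor).

Lower neighbor tone.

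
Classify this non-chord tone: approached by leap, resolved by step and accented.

Appoggiatura.

Approach: by leap. Departure: by step. Metric position: strong.
Leap in, step out, in a metrically strong position — an appoggiatura. (It is the mirror image of the escape tone, which steps in and leaps out from a weak position.)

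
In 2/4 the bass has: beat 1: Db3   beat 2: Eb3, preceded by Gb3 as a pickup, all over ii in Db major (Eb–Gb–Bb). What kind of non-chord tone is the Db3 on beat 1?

Appoggiatura.

The harmony at that moment is Eb minor triad (Eb, Gb, Bb); Db3 is not a chord tone.
It is approached by leap down from Gb3 and left by step up to Eb3.
Leap in, step out, metrically accented — an appoggiatura.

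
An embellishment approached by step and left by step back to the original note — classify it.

Approach: by step. Departure: by step in the opposite direction, back to the starting pitch.
Stepwise on both sides but reversing to return to the same chord tone — a neighbor tone. (Had it continued onward in the same direction it would be a passing tone instead.)

Neighbor tone.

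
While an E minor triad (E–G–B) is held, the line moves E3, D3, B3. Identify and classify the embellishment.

The harmony at that moment is E minor triad (E, G, B); D3 is not a chord tone.
It is approached by step down from E3 and left by leap up to B3.
Step in, leap out — an escape tone.

D3 is an escape tone.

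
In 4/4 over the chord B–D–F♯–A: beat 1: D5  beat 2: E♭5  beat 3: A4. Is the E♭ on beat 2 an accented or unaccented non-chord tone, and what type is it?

The harmony at that moment is B minor seventh chord (B, D, F♯, A); E♭5 is not a chord tone.
It is approached by step up from D5 and left by leap down to A4.
Step in, leap out — an escape tone.
It falls on a weak beat, so it is unaccented.

Unaccented escape tone.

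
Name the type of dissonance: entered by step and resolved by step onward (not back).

Approach: by step. Departure: by step, continuing in the same direction.
Stepwise on both sides with no change of direction means the note fills in the space between two different chord tones — a passing tone. (Had it turned back to its starting note it would be a neighbor tone instead.)

Passing tone.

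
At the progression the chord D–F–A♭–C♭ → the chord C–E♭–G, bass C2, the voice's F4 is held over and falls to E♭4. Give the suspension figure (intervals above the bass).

At the second chord the bass is C2. The suspended F4 lies a fourth above the bass; after resolving down by step to E♭4, the interval above the bass becomes a third.
Suspension figures are named by those two intervals: 4–3.

4–3 suspension.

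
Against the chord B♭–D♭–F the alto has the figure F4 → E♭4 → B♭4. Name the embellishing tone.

The harmony at that moment is B♭ minor triad (B♭, D♭, F); E♭4 is not a chord tone.
It is approached by step down from F4 and left by leap up to B♭4.
Step in, leap out — an escape tone.

E♭4 is an escape tone.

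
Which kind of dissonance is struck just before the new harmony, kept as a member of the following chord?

Anticipation.

Approach: ahead of the chord change (typically by step), so it is dissonant against the current harmony. Departure: none — the same pitch is restated or held and is a chord tone of the new harmony.
Dissonant first, consonant once the harmony catches up: the note simply arrives early — an anticipation. (The reverse timing, consonant first and dissonant after the change, would be a suspension or retardation.)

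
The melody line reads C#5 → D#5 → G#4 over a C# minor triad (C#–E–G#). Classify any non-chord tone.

D#5 is an escape tone.

The harmony at that moment is C# minor triad (C#, E, G#); D#5 is not a chord tone.
It is approached by step up from C#5 and left by leap down to G#4.
Step in, leap out — an escape tone.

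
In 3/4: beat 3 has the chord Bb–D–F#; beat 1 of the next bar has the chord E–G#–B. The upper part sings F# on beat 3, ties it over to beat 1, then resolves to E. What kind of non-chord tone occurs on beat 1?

The harmony at that moment is E major triad (E, G#, B); F# is not a chord tone.
It is held over (the same pitch as the preceding F#) and left by step down to E.
Held over from the previous chord and resolving down by step — a suspension.

Suspension.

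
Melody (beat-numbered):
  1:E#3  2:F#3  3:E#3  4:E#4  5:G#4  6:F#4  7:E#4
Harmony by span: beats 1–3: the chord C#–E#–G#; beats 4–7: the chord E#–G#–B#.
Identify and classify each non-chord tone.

F#3 (beat 2) — neighbor tone; F#4 (beat 6) — passing tone.

The harmony at that moment is C# major triad (C#, E#, G#); F#3 is not a chord tone.
It is approached by step up from E#3 and left by step down to E#3.
Step away and step back to the same note — a neighbor tone (upper neighbor).
The harmony at that moment is E# minor triad (E#, G#, B#); F#4 is not a chord tone.
It is approached by step down from G#4 and left by step down to E#4.
Step in, step out in the same direction — a passing tone.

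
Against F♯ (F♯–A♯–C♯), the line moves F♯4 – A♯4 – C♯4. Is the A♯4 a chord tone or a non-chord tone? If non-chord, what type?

Chord tone (the third of F# major triad).

F# major triad contains F♯, A♯, C♯; A♯ is the third, so it is a chord tone.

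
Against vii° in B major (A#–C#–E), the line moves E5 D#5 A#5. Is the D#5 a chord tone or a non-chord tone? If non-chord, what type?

The harmony at that moment is A# diminished triad (A#, C#, E); D#5 is not a chord tone.
It is approached by step down from E5 and left by leap up to A#5.
Step in, leap out — an escape tone.

Non-chord tone — an escape tone.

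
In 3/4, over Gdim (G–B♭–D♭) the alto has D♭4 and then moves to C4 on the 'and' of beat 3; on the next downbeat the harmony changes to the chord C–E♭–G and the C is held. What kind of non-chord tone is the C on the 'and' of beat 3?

The harmony at that moment is G diminished triad (G, B♭, D♭); C4 is not a chord tone.
It is approached by step down from D♭4 and then sustained as the same pitch into the next harmony.
Arriving early and becoming a chord tone when the harmony changes — an anticipation.

Anticipation.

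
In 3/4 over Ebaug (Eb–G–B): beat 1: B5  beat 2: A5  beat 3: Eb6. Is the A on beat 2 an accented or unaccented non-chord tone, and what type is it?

The harmony at that moment is Eb augmented triad (Eb, G, B); A5 is not a chord tone.
It is approached by step down from B5 and left by leap up to Eb6.
Step in, leap out — an escape tone.
It falls on a weak beat, so it is unaccented.

Unaccented escape tone.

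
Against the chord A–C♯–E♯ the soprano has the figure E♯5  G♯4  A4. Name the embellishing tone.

G♯4 is an appoggiatura.

The harmony at that moment is A augmented triad (A, C♯, E♯); G♯4 is not a chord tone.
It is approached by leap down from E♯5 and left by step up to A4.
Leap in, step out — an appoggiatura.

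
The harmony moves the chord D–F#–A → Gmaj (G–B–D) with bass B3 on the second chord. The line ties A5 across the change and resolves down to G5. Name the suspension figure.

7–6 suspension.

At the second chord the bass is B3. The suspended A5 lies a seventh above the bass; after resolving down by step to G5, the interval above the bass becomes a sixth.
Suspension figures are named by those two intervals: 7–6.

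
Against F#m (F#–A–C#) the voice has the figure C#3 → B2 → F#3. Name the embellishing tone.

B2 is an escape tone.

The harmony at that moment is F# minor triad (F#, A, C#); B2 is not a chord tone.
It is approached by step down from C#3 and left by leap up to F#3.
Step in, leap out — an escape tone.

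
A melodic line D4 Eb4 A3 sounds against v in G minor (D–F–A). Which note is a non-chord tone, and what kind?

The harmony at that moment is D minor triad (D, F, A); Eb4 is not a chord tone.
It is approached by step up from D4 and left by leap down to A3.
Step in, leap out — an escape tone.

Eb4 is an escape tone.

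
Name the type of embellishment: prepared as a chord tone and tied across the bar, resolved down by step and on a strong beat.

Suspension.

Approach: by preparation — the pitch is first a chord tone, then held (tied or repeated) while the harmony changes under it. Departure: down by step. Metric position: strong.
A prepared dissonance that resolves downward by step — a suspension. (The same figure resolving upward would be a retardation.)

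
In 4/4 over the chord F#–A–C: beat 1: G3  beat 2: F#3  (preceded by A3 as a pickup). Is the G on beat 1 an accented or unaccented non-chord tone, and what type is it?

Accented passing tone.

The harmony at that moment is F# diminished triad (F#, A, C); G3 is not a chord tone.
It is approached by step down from A3 and left by step down to F#3.
Step in, step out in the same direction — a passing tone.
It falls on the downbeat, so it is accented.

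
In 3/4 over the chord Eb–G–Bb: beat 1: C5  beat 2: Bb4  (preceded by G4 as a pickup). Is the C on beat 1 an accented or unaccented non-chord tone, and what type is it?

Accented appoggiatura.

The harmony at that moment is Eb major triad (Eb, G, Bb); C5 is not a chord tone.
It is approached by leap up from G4 and left by step down to Bb4.
Leap in, step out — an appoggiatura.
It falls on the downbeat, so it is accented.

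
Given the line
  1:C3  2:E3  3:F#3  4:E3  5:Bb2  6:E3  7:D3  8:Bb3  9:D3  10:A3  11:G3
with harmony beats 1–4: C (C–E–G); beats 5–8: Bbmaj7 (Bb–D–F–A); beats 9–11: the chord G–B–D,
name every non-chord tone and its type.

The harmony at that moment is C major triad (C, E, G); F#3 is not a chord tone.
It is approached by step up from E3 and left by step down to E3.
Step away and step back to the same note — a neighbor tone (upper neighbor).
The harmony at that moment is Bb major seventh chord (Bb, D, F, A); E3 is not a chord tone.
It is approached by leap up from Bb2 and left by step down to D3.
Leap in, step out — an appoggiatura.
The harmony at that moment is G major triad (G, B, D); A3 is not a chord tone.
It is approached by leap up from D3 and left by step down to G3.
Leap in, step out — an appoggiatura.

F#3 (beat 3) — neighbor tone; E3 (beat 6) — appoggiatura; A3 (beat 10) — appoggiatura.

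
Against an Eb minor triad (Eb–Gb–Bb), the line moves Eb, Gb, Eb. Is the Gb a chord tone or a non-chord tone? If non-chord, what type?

Chord tone (the third of Eb minor triad).

Eb minor triad contains Eb, Gb, Bb; Gb is the third, so it is a chord tone.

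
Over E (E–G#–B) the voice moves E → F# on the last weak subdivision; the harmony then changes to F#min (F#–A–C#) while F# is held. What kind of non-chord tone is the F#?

The harmony at that moment is E major triad (E, G#, B); F# is not a chord tone.
It is approached by step up from E and then sustained as the same pitch into the next harmony.
Arriving early and becoming a chord tone when the harmony changes — an anticipation.

F# is an anticipation.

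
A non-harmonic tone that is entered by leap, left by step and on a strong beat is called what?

Appoggiatura.

Approach: by leap. Departure: by step. Metric position: strong.
Leap in, step out, in a metrically strong position — an appoggiatura. (It is the mirror image of the escape tone, which steps in and leaps out from a weak position.)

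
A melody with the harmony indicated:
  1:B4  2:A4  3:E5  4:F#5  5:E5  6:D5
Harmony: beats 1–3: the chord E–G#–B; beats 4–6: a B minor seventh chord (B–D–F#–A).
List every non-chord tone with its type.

A4 (beat 2) — escape tone; E5 (beat 5) — passing tone.

The harmony at that moment is E major triad (E, G#, B); A4 is not a chord tone.
It is approached by step down from B4 and left by leap up to E5.
Step in, leap out — an escape tone.
The harmony at that moment is B minor seventh chord (B, D, F#, A); E5 is not a chord tone.
It is approached by step down from F#5 and left by step down to D5.
Step in, step out in the same direction — a passing tone.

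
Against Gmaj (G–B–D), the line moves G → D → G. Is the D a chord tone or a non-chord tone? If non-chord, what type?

Chord tone (the fifth of G major triad).

G major triad contains G, B, D; D is the fifth, so it is a chord tone.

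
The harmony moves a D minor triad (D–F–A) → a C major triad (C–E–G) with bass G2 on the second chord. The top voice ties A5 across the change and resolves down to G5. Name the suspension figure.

At the second chord the bass is G2. The suspended A5 lies a ninth above the bass; after resolving down by step to G5, the interval above the bass becomes an octave.
Suspension figures are named by those two intervals: 9–8.

9–8 suspension.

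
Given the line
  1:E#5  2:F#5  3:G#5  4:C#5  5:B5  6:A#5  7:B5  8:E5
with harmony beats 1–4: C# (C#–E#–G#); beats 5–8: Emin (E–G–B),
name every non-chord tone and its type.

The harmony at that moment is C# major triad (C#, E#, G#); F#5 is not a chord tone.
It is approached by step up from E#5 and left by step up to G#5.
Step in, step out in the same direction — a passing tone.
The harmony at that moment is E minor triad (E, G, B); A#5 is not a chord tone.
It is approached by step down from B5 and left by step up to B5.
Step away and step back to the same note — a neighbor tone (lower neighbor).

F#5 (beat 2) — passing tone; A#5 (beat 6) — neighbor tone.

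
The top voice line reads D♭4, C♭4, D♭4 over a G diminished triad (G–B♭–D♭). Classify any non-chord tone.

The harmony at that moment is G diminished triad (G, B♭, D♭); C♭4 is not a chord tone.
It is approached by step down from D♭4 and left by step up to D♭4.
Step away and step back to the same note — a neighbor tone (lower neighbor).

C♭4 is a neighbor tone.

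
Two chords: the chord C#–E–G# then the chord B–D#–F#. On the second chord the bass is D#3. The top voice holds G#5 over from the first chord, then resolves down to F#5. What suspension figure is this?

4–3 suspension.

At the second chord the bass is D#3. The suspended G#5 lies a fourth above the bass; after resolving down by step to F#5, the interval above the bass becomes a third.
Suspension figures are named by those two intervals: 4–3.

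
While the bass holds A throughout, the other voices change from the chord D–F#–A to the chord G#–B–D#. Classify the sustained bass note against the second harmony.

Pedal tone (pedal point).

The harmony at that moment is G# minor triad (G#, B, D#); A is not a chord tone.
It is held over (the same pitch as the preceding A) and then sustained as the same pitch into the next harmony.
Sustained through a change of harmony — a pedal tone.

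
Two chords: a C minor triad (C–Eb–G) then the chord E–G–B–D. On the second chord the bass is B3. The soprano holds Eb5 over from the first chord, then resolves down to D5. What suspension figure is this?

At the second chord the bass is B3. The suspended Eb5 lies a fourth above the bass; after resolving down by step to D5, the interval above the bass becomes a third.
Suspension figures are named by those two intervals: 4–3.

4–3 suspension.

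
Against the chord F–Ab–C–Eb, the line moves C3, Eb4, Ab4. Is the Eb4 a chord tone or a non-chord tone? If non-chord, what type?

Chord tone (the seventh of F minor seventh chord).

F minor seventh chord contains F, Ab, C, Eb; Eb is the seventh, so it is a chord tone.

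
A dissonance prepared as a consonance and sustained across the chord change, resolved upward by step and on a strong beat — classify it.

Approach: by preparation — the pitch is first a chord tone, then held (tied or repeated) while the harmony changes under it. Departure: up by step. Metric position: strong.
A prepared dissonance that resolves upward by step — a retardation. (The same figure resolving downward would be a suspension.)

Retardation.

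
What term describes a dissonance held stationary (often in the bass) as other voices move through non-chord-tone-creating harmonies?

Approach: none. Departure: none — a single pitch is sustained while the chords change around it, passing through harmonies that do not contain it.
No melodic motion at all; the dissonance is created entirely by the moving harmonies against the stationary note — a pedal tone (pedal point).

Pedal tone.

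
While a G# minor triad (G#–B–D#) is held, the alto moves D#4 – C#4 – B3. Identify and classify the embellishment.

C#4 is a passing tone.

The harmony at that moment is G# minor triad (G#, B, D#); C#4 is not a chord tone.
It is approached by step down from D#4 and left by step down to B3.
Step in, step out in the same direction — a passing tone.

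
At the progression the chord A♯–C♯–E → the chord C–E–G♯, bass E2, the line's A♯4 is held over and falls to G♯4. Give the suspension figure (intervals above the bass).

4–3 suspension.

At the second chord the bass is E2. The suspended A♯4 lies a fourth above the bass; after resolving down by step to G♯4, the interval above the bass becomes a third.
Suspension figures are named by those two intervals: 4–3.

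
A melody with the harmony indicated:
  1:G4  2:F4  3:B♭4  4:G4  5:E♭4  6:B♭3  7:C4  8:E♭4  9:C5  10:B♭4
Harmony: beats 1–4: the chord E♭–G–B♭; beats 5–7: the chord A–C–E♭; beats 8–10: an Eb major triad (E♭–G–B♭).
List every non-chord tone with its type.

F4 (beat 2) — escape tone; B♭3 (beat 6) — appoggiatura; C5 (beat 9) — appoggiatura.

The harmony at that moment is E♭ major triad (E♭, G, B♭); F4 is not a chord tone.
It is approached by step down from G4 and left by leap up to B♭4.
Step in, leap out — an escape tone.
The harmony at that moment is A diminished triad (A, C, E♭); B♭3 is not a chord tone.
It is approached by leap down from E♭4 and left by step up to C4.
Leap in, step out — an appoggiatura.
The harmony at that moment is E♭ major triad (E♭, G, B♭); C5 is not a chord tone.
It is approached by leap up from E♭4 and left by step down to B♭4.
Leap in, step out — an appoggiatura.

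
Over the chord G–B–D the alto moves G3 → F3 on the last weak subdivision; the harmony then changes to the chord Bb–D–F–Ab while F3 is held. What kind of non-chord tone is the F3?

F3 is an anticipation.

The harmony at that moment is G major triad (G, B, D); F3 is not a chord tone.
It is approached by step down from G3 and then sustained as the same pitch into the next harmony.
Arriving early and becoming a chord tone when the harmony changes — an anticipation.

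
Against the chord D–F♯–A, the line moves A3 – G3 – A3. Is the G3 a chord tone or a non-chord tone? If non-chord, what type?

The harmony at that moment is D major triad (D, F♯, A); G3 is not a chord tone.
It is approached by step down from A3 and left by step up to A3.
Step away and step back to the same note — a neighbor tone (lower neighbor).

Non-chord tone — a neighbor tone.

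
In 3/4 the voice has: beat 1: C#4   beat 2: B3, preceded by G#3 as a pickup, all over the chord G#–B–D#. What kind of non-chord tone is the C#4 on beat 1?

The harmony at that moment is G# minor triad (G#, B, D#); C#4 is not a chord tone.
It is approached by leap up from G#3 and left by step down to B3.
Leap in, step out, metrically accented — an appoggiatura.

Appoggiatura.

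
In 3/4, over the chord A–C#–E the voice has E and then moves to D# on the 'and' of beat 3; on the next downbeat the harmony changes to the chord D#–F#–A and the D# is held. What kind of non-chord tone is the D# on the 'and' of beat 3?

The harmony at that moment is A major triad (A, C#, E); D# is not a chord tone.
It is approached by step down from E and then sustained as the same pitch into the next harmony.
Arriving early and becoming a chord tone when the harmony changes — an anticipation.

Anticipation.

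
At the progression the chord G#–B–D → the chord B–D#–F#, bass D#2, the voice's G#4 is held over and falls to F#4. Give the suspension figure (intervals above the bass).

4–3 suspension.

At the second chord the bass is D#2. The suspended G#4 lies a fourth above the bass; after resolving down by step to F#4, the interval above the bass becomes a third.
Suspension figures are named by those two intervals: 4–3.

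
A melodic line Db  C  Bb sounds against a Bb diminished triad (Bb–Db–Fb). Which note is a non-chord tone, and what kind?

C is a passing tone.

The harmony at that moment is Bb diminished triad (Bb, Db, Fb); C is not a chord tone.
It is approached by step down from Db and left by step down to Bb.
Step in, step out in the same direction — a passing tone.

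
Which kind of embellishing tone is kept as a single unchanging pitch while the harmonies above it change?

Approach: none. Departure: none — a single pitch is sustained while the chords change around it, passing through harmonies that do not contain it.
No melodic motion at all; the dissonance is created entirely by the moving harmonies against the stationary note — a pedal tone (pedal point).

Pedal tone.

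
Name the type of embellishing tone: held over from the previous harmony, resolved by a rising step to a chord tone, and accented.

Retardation.

Approach: by preparation — the pitch is first a chord tone, then held (tied or repeated) while the harmony changes under it. Departure: up by step. Metric position: strong.
A prepared dissonance that resolves upward by step — a retardation. (The same figure resolving downward would be a suspension.)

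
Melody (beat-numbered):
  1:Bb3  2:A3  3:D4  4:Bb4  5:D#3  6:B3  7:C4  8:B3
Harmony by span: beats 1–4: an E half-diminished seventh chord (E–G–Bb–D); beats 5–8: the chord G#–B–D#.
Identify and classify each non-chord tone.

The harmony at that moment is E half-diminished seventh chord (E, G, Bb, D); A3 is not a chord tone.
It is approached by step down from Bb3 and left by leap up to D4.
Step in, leap out — an escape tone.
The harmony at that moment is G# minor triad (G#, B, D#); C4 is not a chord tone.
It is approached by step up from B3 and left by step down to B3.
Step away and step back to the same note — a neighbor tone (upper neighbor).

A3 (beat 2) — escape tone; C4 (beat 7) — neighbor tone.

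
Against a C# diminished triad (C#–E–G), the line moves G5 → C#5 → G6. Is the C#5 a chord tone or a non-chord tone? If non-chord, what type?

C# diminished triad contains C#, E, G; C# is the root, so it is a chord tone.

Chord tone (the root of C# diminished triad).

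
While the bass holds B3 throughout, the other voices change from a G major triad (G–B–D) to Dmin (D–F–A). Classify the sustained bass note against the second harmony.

Pedal tone (pedal point).

The harmony at that moment is D minor triad (D, F, A); B3 is not a chord tone.
It is held over (the same pitch as the preceding B3) and then sustained as the same pitch into the next harmony.
Sustained through a change of harmony — a pedal tone.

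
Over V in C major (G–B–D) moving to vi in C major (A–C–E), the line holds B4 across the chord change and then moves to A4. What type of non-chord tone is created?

The harmony at that moment is A minor triad (A, C, E); B4 is not a chord tone.
It is held over (the same pitch as the preceding B4) and left by step down to A4.
Held over from the previous chord and resolving down by step — a suspension.

B4 is a suspension.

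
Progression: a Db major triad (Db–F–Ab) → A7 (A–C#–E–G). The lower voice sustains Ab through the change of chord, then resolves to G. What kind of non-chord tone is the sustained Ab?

The harmony at that moment is A dominant seventh chord (A, C#, E, G); Ab is not a chord tone.
It is held over (the same pitch as the preceding Ab) and left by step down to G.
Held over from the previous chord and resolving down by step — a suspension.

Ab is a suspension.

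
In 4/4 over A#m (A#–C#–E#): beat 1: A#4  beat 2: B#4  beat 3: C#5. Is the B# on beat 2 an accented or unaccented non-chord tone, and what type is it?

The harmony at that moment is A# minor triad (A#, C#, E#); B#4 is not a chord tone.
It is approached by step up from A#4 and left by step up to C#5.
Step in, step out in the same direction — a passing tone.
It falls on a weak beat, so it is unaccented.

Unaccented passing tone.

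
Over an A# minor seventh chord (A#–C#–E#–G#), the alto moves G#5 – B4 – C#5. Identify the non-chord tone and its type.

B4 is an appoggiatura.

The harmony at that moment is A# minor seventh chord (A#, C#, E#, G#); B4 is not a chord tone.
It is approached by leap down from G#5 and left by step up to C#5.
Leap in, step out — an appoggiatura.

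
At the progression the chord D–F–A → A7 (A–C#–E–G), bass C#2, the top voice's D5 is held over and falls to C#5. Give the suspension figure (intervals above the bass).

9–8 suspension.

At the second chord the bass is C#2. The suspended D5 lies a ninth above the bass; after resolving down by step to C#5, the interval above the bass becomes an octave.
Suspension figures are named by those two intervals: 9–8.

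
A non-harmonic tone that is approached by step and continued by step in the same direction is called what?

Passing tone.

Approach: by step. Departure: by step, continuing in the same direction.
Stepwise on both sides with no change of direction means the note fills in the space between two different chord tones — a passing tone. (Had it turned back to its starting note it would be a neighbor tone instead.)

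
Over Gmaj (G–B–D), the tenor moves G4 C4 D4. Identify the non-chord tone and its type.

The harmony at that moment is G major triad (G, B, D); C4 is not a chord tone.
It is approached by leap down from G4 and left by step up to D4.
Leap in, step out — an appoggiatura.

C4 is an appoggiatura.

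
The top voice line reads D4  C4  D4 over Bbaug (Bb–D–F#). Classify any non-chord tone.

C4 is a neighbor tone.

The harmony at that moment is Bb augmented triad (Bb, D, F#); C4 is not a chord tone.
It is approached by step down from D4 and left by step up to D4.
Step away and step back to the same note — a neighbor tone (lower neighbor).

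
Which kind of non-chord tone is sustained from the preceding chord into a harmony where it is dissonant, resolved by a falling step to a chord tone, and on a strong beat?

Suspension.

Approach: by preparation — the pitch is first a chord tone, then held (tied or repeated) while the harmony changes under it. Departure: down by step. Metric position: strong.
A prepared dissonance that resolves downward by step — a suspension. (The same figure resolving upward would be a retardation.)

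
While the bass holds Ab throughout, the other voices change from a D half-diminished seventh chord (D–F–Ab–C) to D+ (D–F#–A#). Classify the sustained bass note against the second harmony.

The harmony at that moment is D augmented triad (D, F#, A#); Ab is not a chord tone.
It is held over (the same pitch as the preceding Ab) and then sustained as the same pitch into the next harmony.
Sustained through a change of harmony — a pedal tone.

Pedal tone (pedal point).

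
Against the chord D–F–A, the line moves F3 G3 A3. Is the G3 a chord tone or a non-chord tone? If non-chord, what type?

The harmony at that moment is D minor triad (D, F, A); G3 is not a chord tone.
It is approached by step up from F3 and left by step up to A3.
Step in, step out in the same direction — a passing tone.

Non-chord tone — a passing tone.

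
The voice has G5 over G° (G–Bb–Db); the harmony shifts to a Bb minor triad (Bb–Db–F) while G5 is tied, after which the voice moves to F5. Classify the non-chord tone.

G5 is a suspension.

The harmony at that moment is Bb minor triad (Bb, Db, F); G5 is not a chord tone.
It is held over (the same pitch as the preceding G5) and left by step down to F5.
Held over from the previous chord and resolving down by step — a suspension.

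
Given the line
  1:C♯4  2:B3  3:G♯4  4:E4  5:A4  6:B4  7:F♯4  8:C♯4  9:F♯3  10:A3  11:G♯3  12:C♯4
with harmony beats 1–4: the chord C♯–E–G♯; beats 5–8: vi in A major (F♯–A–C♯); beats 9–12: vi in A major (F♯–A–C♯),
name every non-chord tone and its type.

B3 (beat 2) — escape tone; B4 (beat 6) — escape tone; G♯3 (beat 11) — escape tone.

The harmony at that moment is C♯ minor triad (C♯, E, G♯); B3 is not a chord tone.
It is approached by step down from C♯4 and left by leap up to G♯4.
Step in, leap out — an escape tone.
The harmony at that moment is F♯ minor triad (F♯, A, C♯); B4 is not a chord tone.
It is approached by step up from A4 and left by leap down to F♯4.
Step in, leap out — an escape tone.
The harmony at that moment is F♯ minor triad (F♯, A, C♯); G♯3 is not a chord tone.
It is approached by step down from A3 and left by leap up to C♯4.
Step in, leap out — an escape tone.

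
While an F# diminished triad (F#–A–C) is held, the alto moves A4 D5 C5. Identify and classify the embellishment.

The harmony at that moment is F# diminished triad (F#, A, C); D5 is not a chord tone.
It is approached by leap up from A4 and left by step down to C5.
Leap in, step out — an appoggiatura.

D5 is an appoggiatura.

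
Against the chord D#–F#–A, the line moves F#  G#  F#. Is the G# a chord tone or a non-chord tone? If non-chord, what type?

The harmony at that moment is D# diminished triad (D#, F#, A); G# is not a chord tone.
It is approached by step up from F# and left by step down to F#.
Step away and step back to the same note — a neighbor tone (upper neighbor).

Non-chord tone — a neighbor tone.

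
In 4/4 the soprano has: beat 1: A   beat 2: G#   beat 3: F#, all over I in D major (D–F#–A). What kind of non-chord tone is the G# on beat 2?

Passing tone.

The harmony at that moment is D major triad (D, F#, A); G# is not a chord tone.
It is approached by step down from A and left by step down to F#.
Step in, step out in the same direction — a passing tone.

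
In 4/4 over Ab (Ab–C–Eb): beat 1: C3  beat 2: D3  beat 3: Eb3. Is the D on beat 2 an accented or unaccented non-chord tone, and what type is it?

Unaccented passing tone.

The harmony at that moment is Ab major triad (Ab, C, Eb); D3 is not a chord tone.
It is approached by step up from C3 and left by step up to Eb3.
Step in, step out in the same direction — a passing tone.
It falls on a weak beat, so it is unaccented.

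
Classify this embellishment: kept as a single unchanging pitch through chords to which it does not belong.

Approach: none. Departure: none — a single pitch is sustained while the chords change around it, passing through harmonies that do not contain it.
No melodic motion at all; the dissonance is created entirely by the moving harmonies against the stationary note — a pedal tone (pedal point).

Pedal tone.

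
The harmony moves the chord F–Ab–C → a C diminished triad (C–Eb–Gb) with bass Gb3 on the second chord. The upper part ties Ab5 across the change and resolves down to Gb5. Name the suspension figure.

At the second chord the bass is Gb3. The suspended Ab5 lies a ninth above the bass; after resolving down by step to Gb5, the interval above the bass becomes an octave.
Suspension figures are named by those two intervals: 9–8.

9–8 suspension.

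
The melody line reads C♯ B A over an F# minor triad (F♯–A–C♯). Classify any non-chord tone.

The harmony at that moment is F♯ minor triad (F♯, A, C♯); B is not a chord tone.
It is approached by step down from C♯ and left by step down to A.
Step in, step out in the same direction — a passing tone.

B is a passing tone.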